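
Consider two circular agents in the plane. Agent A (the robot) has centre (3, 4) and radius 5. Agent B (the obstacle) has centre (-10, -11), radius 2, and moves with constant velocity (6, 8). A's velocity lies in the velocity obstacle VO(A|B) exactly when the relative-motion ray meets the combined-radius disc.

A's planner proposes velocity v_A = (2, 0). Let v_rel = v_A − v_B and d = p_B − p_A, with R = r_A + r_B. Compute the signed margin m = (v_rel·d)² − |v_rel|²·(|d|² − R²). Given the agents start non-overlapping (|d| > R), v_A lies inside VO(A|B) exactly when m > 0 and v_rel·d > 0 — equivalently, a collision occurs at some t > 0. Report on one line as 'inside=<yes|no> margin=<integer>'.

d = (-13, -15),  |d|² = 394;  R = 5+2 = 7,  c = 394−7² = 345
v_rel = (-4, -8),  |v_rel|² = 80;  v_rel·d = (-4)·(-13) + (-8)·(-15) = 172
80·t² − 344·t + 345 = 0  ⇒  m = 172² − 80·345 = 1984
m = 1984 > 0,  v_rel·d = 172 > 0  ⇒  inside

inside=yes margin=1984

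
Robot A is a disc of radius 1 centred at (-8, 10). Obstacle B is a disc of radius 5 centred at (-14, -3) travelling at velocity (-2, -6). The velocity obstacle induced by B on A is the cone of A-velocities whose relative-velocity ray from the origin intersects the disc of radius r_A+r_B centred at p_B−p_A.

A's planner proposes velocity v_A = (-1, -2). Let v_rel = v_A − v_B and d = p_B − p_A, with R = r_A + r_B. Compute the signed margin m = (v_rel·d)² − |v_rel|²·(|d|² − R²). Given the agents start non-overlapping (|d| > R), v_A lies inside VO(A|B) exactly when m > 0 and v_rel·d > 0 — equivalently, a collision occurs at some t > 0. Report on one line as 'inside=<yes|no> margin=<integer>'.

d = (-6, -13),  |d|² = 205;  R = 1+5 = 6,  c = 205−6² = 169
v_rel = (1, 4),  |v_rel|² = 17;  v_rel·d = (1)·(-6) + (4)·(-13) = -58
17·t² + 116·t + 169 = 0  ⇒  m = (-58)² − 17·169 = 491
m = 491 > 0,  v_rel·d = -58 < 0  ⇒  outside

inside=no margin=491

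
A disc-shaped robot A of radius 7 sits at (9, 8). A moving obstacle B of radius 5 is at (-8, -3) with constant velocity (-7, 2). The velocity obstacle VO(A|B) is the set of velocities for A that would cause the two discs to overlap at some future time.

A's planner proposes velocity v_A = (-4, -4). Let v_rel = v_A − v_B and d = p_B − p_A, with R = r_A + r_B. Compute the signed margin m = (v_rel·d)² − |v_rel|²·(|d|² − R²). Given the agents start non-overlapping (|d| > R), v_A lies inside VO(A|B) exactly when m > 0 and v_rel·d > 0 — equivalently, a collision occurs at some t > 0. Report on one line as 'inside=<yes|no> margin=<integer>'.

d = (-17, -11),  |d|² = 410;  R = 7+5 = 12,  c = 410−12² = 266
v_rel = (3, -6),  |v_rel|² = 45;  v_rel·d = (3)·(-17) + (-6)·(-11) = 15
45·t² − 30·t + 266 = 0  ⇒  m = 15² − 45·266 = -11745
m = -11745 < 0,  v_rel·d = 15 > 0  ⇒  outside

inside=no margin=-11745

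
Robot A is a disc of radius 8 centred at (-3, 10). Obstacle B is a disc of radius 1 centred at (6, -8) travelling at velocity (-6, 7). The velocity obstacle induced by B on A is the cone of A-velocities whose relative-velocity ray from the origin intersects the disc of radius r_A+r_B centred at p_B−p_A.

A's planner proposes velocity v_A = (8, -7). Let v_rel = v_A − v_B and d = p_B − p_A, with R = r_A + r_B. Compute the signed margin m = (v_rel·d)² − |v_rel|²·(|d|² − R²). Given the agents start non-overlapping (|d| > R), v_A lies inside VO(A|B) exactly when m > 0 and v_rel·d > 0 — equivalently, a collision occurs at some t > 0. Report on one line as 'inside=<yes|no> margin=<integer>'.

d = (9, -18),  |d|² = 405;  R = 8+1 = 9,  c = 405−9² = 324
v_rel = (14, -14),  |v_rel|² = 392;  v_rel·d = (14)·(9) + (-14)·(-18) = 378
392·t² − 756·t + 324 = 0  ⇒  m = 378² − 392·324 = 15876
m = 15876 > 0,  v_rel·d = 378 > 0  ⇒  inside

inside=yes margin=15876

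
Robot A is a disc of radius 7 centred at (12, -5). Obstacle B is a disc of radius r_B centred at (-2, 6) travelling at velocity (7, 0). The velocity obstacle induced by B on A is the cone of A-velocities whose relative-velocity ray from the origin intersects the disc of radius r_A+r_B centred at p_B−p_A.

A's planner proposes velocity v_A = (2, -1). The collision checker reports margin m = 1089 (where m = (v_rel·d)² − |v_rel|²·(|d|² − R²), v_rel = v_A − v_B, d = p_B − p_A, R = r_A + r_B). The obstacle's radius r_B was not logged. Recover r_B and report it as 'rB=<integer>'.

m = 1089
d = (-14, 11);  v_rel = (-5, -1),  |v_rel|² = 26
v_rel×d = (-5)·(11) − (-1)·(-14) = -69
since m = R²·26 − (-69)²:  R² = (4761 + 1089) / 26 = 225
R = √225 = 15  ⇒  r_B = 15 − 7 = 8

rB=8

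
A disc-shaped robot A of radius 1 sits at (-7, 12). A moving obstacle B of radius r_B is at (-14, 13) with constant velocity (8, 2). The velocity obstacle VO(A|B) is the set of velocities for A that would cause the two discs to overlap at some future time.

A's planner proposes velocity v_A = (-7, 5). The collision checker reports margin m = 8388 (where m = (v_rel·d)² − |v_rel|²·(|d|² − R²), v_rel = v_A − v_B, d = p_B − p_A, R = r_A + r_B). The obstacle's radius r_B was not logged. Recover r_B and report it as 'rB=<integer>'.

m = 8388
d = (-7, 1);  v_rel = (-15, 3),  |v_rel|² = 234
v_rel×d = (-15)·(1) − (3)·(-7) = 6
since m = R²·234 − 6²:  R² = (36 + 8388) / 234 = 36
R = √36 = 6  ⇒  r_B = 6 − 1 = 5

rB=5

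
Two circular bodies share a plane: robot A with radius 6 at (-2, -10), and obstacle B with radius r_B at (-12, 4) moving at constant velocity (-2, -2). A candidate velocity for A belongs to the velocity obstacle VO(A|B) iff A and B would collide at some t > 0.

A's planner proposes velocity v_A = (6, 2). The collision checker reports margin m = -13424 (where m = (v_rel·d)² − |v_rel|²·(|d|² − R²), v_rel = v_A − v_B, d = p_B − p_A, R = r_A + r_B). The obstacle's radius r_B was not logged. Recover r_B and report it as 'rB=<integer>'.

m = -13424
d = (-10, 14);  v_rel = (8, 4),  |v_rel|² = 80
v_rel×d = (8)·(14) − (4)·(-10) = 152
since m = R²·80 − 152²:  R² = (23104 + -13424) / 80 = 121
R = √121 = 11  ⇒  r_B = 11 − 6 = 5

rB=5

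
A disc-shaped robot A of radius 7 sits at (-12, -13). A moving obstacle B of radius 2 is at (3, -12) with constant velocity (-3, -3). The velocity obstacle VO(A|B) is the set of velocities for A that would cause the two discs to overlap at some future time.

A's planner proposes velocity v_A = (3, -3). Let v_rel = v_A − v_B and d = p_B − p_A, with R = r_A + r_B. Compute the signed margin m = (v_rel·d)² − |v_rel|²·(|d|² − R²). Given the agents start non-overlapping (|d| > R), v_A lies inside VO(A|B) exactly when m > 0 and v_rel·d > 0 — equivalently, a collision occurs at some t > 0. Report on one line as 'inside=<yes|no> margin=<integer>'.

d = (15, 1),  |d|² = 226;  R = 7+2 = 9,  c = 226−9² = 145
v_rel = (6, 0),  |v_rel|² = 36;  v_rel·d = (6)·(15) + (0)·(1) = 90
36·t² − 180·t + 145 = 0  ⇒  m = 90² − 36·145 = 2880
m = 2880 > 0,  v_rel·d = 90 > 0  ⇒  inside

inside=yes margin=2880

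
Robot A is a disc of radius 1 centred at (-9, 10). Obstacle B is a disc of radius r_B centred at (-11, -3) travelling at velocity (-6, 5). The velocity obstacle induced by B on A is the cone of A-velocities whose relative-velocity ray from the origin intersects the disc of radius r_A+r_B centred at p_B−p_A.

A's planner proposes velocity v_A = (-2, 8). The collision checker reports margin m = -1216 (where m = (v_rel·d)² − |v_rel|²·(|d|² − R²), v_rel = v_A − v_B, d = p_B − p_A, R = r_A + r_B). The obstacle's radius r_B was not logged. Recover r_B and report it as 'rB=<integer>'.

m = -1216
d = (-2, -13);  v_rel = (4, 3),  |v_rel|² = 25
v_rel×d = (4)·(-13) − (3)·(-2) = -46
since m = R²·25 − (-46)²:  R² = (2116 + -1216) / 25 = 36
R = √36 = 6  ⇒  r_B = 6 − 1 = 5

rB=5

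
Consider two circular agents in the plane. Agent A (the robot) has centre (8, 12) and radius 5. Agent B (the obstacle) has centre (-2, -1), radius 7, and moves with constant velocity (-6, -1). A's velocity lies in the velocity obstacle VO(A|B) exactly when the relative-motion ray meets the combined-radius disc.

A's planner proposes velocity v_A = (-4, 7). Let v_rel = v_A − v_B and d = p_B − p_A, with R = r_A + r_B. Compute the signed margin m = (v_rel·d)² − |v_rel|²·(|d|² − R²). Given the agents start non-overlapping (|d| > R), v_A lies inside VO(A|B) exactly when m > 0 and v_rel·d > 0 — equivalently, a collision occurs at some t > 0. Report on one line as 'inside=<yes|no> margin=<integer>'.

d = (-10, -13),  |d|² = 269;  R = 5+7 = 12,  c = 269−12² = 125
v_rel = (2, 8),  |v_rel|² = 68;  v_rel·d = (2)·(-10) + (8)·(-13) = -124
68·t² + 248·t + 125 = 0  ⇒  m = (-124)² − 68·125 = 6876
m = 6876 > 0,  v_rel·d = -124 < 0  ⇒  outside

inside=no margin=6876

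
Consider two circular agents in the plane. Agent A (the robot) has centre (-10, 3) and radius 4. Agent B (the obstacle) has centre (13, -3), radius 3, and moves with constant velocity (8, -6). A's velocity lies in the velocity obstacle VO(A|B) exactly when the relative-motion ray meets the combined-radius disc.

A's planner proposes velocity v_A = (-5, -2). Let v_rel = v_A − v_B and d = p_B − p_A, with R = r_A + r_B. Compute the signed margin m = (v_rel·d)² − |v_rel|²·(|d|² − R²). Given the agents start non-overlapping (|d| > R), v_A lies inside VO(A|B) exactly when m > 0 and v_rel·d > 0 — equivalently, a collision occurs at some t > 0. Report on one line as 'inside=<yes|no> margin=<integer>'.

d = (23, -6),  |d|² = 565;  R = 4+3 = 7,  c = 565−7² = 516
v_rel = (-13, 4),  |v_rel|² = 185;  v_rel·d = (-13)·(23) + (4)·(-6) = -323
185·t² + 646·t + 516 = 0  ⇒  m = (-323)² − 185·516 = 8869
m = 8869 > 0,  v_rel·d = -323 < 0  ⇒  outside

inside=no margin=8869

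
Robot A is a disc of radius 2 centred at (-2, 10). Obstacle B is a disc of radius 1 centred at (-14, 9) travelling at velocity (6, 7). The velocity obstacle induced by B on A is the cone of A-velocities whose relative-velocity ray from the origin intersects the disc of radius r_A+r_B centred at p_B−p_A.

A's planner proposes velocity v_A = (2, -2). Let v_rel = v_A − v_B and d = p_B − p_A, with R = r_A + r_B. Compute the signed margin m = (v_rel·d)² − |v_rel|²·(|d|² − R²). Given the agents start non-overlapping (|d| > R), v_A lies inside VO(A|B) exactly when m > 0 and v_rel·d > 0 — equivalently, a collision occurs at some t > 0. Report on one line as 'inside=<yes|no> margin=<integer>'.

d = (-12, -1),  |d|² = 145;  R = 2+1 = 3,  c = 145−3² = 136
v_rel = (-4, -9),  |v_rel|² = 97;  v_rel·d = (-4)·(-12) + (-9)·(-1) = 57
97·t² − 114·t + 136 = 0  ⇒  m = 57² − 97·136 = -9943
m = -9943 < 0,  v_rel·d = 57 > 0  ⇒  outside

inside=no margin=-9943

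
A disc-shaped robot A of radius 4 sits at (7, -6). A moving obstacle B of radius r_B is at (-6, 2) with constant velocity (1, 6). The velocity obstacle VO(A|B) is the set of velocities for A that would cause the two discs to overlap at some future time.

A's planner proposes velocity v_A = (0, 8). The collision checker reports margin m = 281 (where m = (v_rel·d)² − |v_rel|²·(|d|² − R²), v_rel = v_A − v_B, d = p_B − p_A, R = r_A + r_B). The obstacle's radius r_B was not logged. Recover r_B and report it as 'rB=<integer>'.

m = 281
d = (-13, 8);  v_rel = (-1, 2),  |v_rel|² = 5
v_rel×d = (-1)·(8) − (2)·(-13) = 18
since m = R²·5 − 18²:  R² = (324 + 281) / 5 = 121
R = √121 = 11  ⇒  r_B = 11 − 4 = 7

rB=7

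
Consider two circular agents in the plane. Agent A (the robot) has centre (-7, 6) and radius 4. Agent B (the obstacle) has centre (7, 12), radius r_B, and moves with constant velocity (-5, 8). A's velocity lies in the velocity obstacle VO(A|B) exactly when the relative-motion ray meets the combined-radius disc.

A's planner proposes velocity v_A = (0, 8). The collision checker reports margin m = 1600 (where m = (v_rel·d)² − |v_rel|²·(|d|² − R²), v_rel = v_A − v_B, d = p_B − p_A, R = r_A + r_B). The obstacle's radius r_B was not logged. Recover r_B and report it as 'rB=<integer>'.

m = 1600
d = (14, 6);  v_rel = (5, 0),  |v_rel|² = 25
v_rel×d = (5)·(6) − (0)·(14) = 30
since m = R²·25 − 30²:  R² = (900 + 1600) / 25 = 100
R = √100 = 10  ⇒  r_B = 10 − 4 = 6

rB=6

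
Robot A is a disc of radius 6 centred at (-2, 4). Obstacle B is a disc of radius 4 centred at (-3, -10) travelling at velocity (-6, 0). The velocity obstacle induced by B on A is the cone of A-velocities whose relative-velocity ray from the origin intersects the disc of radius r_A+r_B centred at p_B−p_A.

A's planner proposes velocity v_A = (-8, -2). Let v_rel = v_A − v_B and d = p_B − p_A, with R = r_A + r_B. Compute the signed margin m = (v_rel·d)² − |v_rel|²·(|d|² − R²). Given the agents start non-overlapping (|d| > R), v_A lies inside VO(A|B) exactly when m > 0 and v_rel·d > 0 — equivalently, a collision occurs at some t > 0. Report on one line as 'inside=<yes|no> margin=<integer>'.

d = (-1, -14),  |d|² = 197;  R = 6+4 = 10,  c = 197−10² = 97
v_rel = (-2, -2),  |v_rel|² = 8;  v_rel·d = (-2)·(-1) + (-2)·(-14) = 30
8·t² − 60·t + 97 = 0  ⇒  m = 30² − 8·97 = 124
m = 124 > 0,  v_rel·d = 30 > 0  ⇒  inside

inside=yes margin=124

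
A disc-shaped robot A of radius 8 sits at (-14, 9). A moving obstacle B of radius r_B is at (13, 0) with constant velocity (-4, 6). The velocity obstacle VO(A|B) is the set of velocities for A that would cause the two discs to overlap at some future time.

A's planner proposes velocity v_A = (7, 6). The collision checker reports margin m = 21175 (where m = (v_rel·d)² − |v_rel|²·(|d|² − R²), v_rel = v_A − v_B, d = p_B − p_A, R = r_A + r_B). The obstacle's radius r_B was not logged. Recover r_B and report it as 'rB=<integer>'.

m = 21175
d = (27, -9);  v_rel = (11, 0),  |v_rel|² = 121
v_rel×d = (11)·(-9) − (0)·(27) = -99
since m = R²·121 − (-99)²:  R² = (9801 + 21175) / 121 = 256
R = √256 = 16  ⇒  r_B = 16 − 8 = 8

rB=8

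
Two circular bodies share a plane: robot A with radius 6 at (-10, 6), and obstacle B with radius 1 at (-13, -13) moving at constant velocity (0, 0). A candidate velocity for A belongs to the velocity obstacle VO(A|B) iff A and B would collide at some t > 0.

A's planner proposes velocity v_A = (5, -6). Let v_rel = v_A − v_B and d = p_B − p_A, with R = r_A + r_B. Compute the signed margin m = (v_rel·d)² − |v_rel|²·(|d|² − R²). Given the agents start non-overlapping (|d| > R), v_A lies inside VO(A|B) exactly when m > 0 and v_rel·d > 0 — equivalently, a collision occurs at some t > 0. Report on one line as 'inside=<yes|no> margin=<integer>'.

d = (-3, -19),  |d|² = 370;  R = 6+1 = 7,  c = 370−7² = 321
v_rel = (5, -6),  |v_rel|² = 61;  v_rel·d = (5)·(-3) + (-6)·(-19) = 99
61·t² − 198·t + 321 = 0  ⇒  m = 99² − 61·321 = -9780
m = -9780 < 0,  v_rel·d = 99 > 0  ⇒  outside

inside=no margin=-9780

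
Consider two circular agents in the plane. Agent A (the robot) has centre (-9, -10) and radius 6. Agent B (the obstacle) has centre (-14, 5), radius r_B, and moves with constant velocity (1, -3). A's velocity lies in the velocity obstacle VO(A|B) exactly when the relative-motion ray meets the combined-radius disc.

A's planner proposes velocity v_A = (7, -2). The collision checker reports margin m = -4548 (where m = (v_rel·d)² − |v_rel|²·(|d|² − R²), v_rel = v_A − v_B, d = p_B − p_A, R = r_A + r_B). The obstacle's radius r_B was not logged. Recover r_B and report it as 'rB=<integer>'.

m = -4548
d = (-5, 15);  v_rel = (6, 1),  |v_rel|² = 37
v_rel×d = (6)·(15) − (1)·(-5) = 95
since m = R²·37 − 95²:  R² = (9025 + -4548) / 37 = 121
R = √121 = 11  ⇒  r_B = 11 − 6 = 5

rB=5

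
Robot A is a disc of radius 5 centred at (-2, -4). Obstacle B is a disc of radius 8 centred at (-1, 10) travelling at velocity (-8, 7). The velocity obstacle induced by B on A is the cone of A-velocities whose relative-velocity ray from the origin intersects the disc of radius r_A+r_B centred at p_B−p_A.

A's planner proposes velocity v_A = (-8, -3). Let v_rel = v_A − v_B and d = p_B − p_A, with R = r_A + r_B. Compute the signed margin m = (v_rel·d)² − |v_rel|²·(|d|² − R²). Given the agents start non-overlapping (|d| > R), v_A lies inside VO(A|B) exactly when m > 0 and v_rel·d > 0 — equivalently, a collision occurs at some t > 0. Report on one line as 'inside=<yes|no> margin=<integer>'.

d = (1, 14),  |d|² = 197;  R = 5+8 = 13,  c = 197−13² = 28
v_rel = (0, -10),  |v_rel|² = 100;  v_rel·d = (0)·(1) + (-10)·(14) = -140
100·t² + 280·t + 28 = 0  ⇒  m = (-140)² − 100·28 = 16800
m = 16800 > 0,  v_rel·d = -140 < 0  ⇒  outside

inside=no margin=16800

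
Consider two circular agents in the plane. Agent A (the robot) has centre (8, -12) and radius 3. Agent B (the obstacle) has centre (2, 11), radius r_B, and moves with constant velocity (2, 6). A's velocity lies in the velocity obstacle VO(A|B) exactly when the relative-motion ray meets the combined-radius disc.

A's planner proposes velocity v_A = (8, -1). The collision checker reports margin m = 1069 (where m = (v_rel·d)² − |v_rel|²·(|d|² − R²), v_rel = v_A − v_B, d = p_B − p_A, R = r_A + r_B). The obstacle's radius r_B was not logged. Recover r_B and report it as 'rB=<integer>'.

m = 1069
d = (-6, 23);  v_rel = (6, -7),  |v_rel|² = 85
v_rel×d = (6)·(23) − (-7)·(-6) = 96
since m = R²·85 − 96²:  R² = (9216 + 1069) / 85 = 121
R = √121 = 11  ⇒  r_B = 11 − 3 = 8

rB=8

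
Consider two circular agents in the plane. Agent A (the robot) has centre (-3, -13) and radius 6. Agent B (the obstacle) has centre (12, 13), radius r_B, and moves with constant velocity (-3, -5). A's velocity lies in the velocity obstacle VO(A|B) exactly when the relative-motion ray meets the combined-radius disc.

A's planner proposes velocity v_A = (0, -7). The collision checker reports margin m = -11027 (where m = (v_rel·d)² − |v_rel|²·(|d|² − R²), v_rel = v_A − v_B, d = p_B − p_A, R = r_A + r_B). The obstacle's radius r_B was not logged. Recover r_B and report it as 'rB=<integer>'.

m = -11027
d = (15, 26);  v_rel = (3, -2),  |v_rel|² = 13
v_rel×d = (3)·(26) − (-2)·(15) = 108
since m = R²·13 − 108²:  R² = (11664 + -11027) / 13 = 49
R = √49 = 7  ⇒  r_B = 7 − 6 = 1

rB=1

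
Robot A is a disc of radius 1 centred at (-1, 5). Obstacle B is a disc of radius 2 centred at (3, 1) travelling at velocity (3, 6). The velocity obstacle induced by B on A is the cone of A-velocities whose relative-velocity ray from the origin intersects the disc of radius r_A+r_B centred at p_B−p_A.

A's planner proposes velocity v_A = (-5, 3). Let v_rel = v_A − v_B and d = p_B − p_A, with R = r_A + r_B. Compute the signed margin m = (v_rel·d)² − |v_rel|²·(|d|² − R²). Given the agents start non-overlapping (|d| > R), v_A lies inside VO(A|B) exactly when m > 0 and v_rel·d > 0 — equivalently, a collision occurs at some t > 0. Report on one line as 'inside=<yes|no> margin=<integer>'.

d = (4, -4),  |d|² = 32;  R = 1+2 = 3,  c = 32−3² = 23
v_rel = (-8, -3),  |v_rel|² = 73;  v_rel·d = (-8)·(4) + (-3)·(-4) = -20
73·t² + 40·t + 23 = 0  ⇒  m = (-20)² − 73·23 = -1279
m = -1279 < 0,  v_rel·d = -20 < 0  ⇒  outside

inside=no margin=-1279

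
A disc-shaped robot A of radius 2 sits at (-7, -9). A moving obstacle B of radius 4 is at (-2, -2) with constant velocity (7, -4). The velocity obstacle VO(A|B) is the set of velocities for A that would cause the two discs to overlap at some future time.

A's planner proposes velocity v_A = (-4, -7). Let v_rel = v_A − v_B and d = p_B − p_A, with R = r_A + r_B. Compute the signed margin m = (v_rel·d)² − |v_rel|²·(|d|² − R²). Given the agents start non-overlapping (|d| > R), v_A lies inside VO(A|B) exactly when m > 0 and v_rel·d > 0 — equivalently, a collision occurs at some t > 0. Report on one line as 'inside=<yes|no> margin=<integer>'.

d = (5, 7),  |d|² = 74;  R = 2+4 = 6,  c = 74−6² = 38
v_rel = (-11, -3),  |v_rel|² = 130;  v_rel·d = (-11)·(5) + (-3)·(7) = -76
130·t² + 152·t + 38 = 0  ⇒  m = (-76)² − 130·38 = 836
m = 836 > 0,  v_rel·d = -76 < 0  ⇒  outside

inside=no margin=836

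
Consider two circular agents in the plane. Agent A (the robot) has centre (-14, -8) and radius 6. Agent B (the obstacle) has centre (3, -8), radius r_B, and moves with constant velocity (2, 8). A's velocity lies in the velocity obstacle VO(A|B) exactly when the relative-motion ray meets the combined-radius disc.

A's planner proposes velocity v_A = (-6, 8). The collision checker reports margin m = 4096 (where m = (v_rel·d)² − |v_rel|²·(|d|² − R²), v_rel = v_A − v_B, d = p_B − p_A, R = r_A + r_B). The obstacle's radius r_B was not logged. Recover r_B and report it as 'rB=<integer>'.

m = 4096
d = (17, 0);  v_rel = (-8, 0),  |v_rel|² = 64
v_rel×d = (-8)·(0) − (0)·(17) = 0
since m = R²·64 − 0²:  R² = (0 + 4096) / 64 = 64
R = √64 = 8  ⇒  r_B = 8 − 6 = 2

rB=2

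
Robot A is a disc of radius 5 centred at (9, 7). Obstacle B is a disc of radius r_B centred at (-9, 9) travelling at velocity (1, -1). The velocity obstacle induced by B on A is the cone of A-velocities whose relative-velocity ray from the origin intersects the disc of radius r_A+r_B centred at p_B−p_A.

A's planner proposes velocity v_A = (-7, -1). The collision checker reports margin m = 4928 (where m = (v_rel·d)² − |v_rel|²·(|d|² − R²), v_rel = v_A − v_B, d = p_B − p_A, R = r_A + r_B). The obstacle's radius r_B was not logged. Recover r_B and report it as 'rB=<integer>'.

m = 4928
d = (-18, 2);  v_rel = (-8, 0),  |v_rel|² = 64
v_rel×d = (-8)·(2) − (0)·(-18) = -16
since m = R²·64 − (-16)²:  R² = (256 + 4928) / 64 = 81
R = √81 = 9  ⇒  r_B = 9 − 5 = 4

rB=4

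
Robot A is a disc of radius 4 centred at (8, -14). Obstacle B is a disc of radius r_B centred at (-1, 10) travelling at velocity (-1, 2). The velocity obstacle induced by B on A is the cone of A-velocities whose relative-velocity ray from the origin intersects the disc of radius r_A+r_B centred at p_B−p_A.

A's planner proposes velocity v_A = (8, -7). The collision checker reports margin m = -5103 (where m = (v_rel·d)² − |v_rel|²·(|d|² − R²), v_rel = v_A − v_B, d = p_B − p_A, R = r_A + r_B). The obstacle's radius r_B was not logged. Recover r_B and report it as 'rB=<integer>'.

m = -5103
d = (-9, 24);  v_rel = (9, -9),  |v_rel|² = 162
v_rel×d = (9)·(24) − (-9)·(-9) = 135
since m = R²·162 − 135²:  R² = (18225 + -5103) / 162 = 81
R = √81 = 9  ⇒  r_B = 9 − 4 = 5

rB=5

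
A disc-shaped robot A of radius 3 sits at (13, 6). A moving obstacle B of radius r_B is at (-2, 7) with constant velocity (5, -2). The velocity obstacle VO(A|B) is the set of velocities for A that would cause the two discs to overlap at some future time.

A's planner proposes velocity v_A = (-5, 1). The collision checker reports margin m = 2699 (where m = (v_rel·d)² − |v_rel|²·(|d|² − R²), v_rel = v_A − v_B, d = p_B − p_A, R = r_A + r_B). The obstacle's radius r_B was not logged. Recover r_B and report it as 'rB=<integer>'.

m = 2699
d = (-15, 1);  v_rel = (-10, 3),  |v_rel|² = 109
v_rel×d = (-10)·(1) − (3)·(-15) = 35
since m = R²·109 − 35²:  R² = (1225 + 2699) / 109 = 36
R = √36 = 6  ⇒  r_B = 6 − 3 = 3

rB=3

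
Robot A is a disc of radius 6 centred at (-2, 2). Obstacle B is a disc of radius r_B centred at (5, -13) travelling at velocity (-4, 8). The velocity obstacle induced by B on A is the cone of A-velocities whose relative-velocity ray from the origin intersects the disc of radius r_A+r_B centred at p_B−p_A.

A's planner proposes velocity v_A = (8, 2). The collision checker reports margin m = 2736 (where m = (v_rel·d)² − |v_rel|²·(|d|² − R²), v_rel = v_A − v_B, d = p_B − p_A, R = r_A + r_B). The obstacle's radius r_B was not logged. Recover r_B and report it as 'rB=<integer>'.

m = 2736
d = (7, -15);  v_rel = (12, -6),  |v_rel|² = 180
v_rel×d = (12)·(-15) − (-6)·(7) = -138
since m = R²·180 − (-138)²:  R² = (19044 + 2736) / 180 = 121
R = √121 = 11  ⇒  r_B = 11 − 6 = 5

rB=5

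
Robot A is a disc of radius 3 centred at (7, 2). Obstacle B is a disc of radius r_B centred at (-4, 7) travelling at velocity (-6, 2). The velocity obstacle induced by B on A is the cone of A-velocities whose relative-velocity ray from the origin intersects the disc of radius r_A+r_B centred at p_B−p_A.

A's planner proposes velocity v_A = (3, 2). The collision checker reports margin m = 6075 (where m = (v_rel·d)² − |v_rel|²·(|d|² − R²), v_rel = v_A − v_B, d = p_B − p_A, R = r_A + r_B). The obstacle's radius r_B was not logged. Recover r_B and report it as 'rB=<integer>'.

m = 6075
d = (-11, 5);  v_rel = (9, 0),  |v_rel|² = 81
v_rel×d = (9)·(5) − (0)·(-11) = 45
since m = R²·81 − 45²:  R² = (2025 + 6075) / 81 = 100
R = √100 = 10  ⇒  r_B = 10 − 3 = 7

rB=7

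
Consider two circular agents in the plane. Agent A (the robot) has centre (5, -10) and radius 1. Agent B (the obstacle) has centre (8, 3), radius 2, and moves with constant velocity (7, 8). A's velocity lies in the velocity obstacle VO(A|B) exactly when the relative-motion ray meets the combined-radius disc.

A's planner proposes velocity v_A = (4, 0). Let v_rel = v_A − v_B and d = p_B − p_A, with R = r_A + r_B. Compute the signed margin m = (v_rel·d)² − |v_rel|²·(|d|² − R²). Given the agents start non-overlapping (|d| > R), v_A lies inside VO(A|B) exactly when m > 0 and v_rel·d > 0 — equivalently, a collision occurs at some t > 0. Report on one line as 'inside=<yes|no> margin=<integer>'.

d = (3, 13),  |d|² = 178;  R = 1+2 = 3,  c = 178−3² = 169
v_rel = (-3, -8),  |v_rel|² = 73;  v_rel·d = (-3)·(3) + (-8)·(13) = -113
73·t² + 226·t + 169 = 0  ⇒  m = (-113)² − 73·169 = 432
m = 432 > 0,  v_rel·d = -113 < 0  ⇒  outside

inside=no margin=432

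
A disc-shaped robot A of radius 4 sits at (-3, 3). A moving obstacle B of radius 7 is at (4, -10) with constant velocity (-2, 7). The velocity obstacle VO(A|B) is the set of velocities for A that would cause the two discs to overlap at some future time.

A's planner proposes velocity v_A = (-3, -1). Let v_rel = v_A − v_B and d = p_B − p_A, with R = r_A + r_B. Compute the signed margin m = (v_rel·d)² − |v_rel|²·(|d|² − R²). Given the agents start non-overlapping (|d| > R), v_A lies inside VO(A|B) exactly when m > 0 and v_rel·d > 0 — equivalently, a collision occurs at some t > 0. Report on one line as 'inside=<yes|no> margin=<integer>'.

d = (7, -13),  |d|² = 218;  R = 4+7 = 11,  c = 218−11² = 97
v_rel = (-1, -8),  |v_rel|² = 65;  v_rel·d = (-1)·(7) + (-8)·(-13) = 97
65·t² − 194·t + 97 = 0  ⇒  m = 97² − 65·97 = 3104
m = 3104 > 0,  v_rel·d = 97 > 0  ⇒  inside

inside=yes margin=3104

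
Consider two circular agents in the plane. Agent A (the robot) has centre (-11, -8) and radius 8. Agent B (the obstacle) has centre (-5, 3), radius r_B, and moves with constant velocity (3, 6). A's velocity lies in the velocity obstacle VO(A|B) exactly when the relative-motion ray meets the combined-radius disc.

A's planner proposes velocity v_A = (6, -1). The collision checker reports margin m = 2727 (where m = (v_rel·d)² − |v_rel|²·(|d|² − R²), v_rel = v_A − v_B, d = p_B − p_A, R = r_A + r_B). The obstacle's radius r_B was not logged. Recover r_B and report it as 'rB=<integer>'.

m = 2727
d = (6, 11);  v_rel = (3, -7),  |v_rel|² = 58
v_rel×d = (3)·(11) − (-7)·(6) = 75
since m = R²·58 − 75²:  R² = (5625 + 2727) / 58 = 144
R = √144 = 12  ⇒  r_B = 12 − 8 = 4

rB=4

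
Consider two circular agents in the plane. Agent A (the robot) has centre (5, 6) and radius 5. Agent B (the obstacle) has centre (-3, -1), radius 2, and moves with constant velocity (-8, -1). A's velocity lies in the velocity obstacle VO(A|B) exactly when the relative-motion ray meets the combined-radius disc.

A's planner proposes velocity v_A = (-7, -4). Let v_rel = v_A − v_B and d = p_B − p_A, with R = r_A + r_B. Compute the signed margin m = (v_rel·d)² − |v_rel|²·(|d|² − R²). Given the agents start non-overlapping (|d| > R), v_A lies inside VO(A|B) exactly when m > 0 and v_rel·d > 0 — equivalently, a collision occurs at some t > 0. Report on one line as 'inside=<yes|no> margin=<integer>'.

d = (-8, -7),  |d|² = 113;  R = 5+2 = 7,  c = 113−7² = 64
v_rel = (1, -3),  |v_rel|² = 10;  v_rel·d = (1)·(-8) + (-3)·(-7) = 13
10·t² − 26·t + 64 = 0  ⇒  m = 13² − 10·64 = -471
m = -471 < 0,  v_rel·d = 13 > 0  ⇒  outside

inside=no margin=-471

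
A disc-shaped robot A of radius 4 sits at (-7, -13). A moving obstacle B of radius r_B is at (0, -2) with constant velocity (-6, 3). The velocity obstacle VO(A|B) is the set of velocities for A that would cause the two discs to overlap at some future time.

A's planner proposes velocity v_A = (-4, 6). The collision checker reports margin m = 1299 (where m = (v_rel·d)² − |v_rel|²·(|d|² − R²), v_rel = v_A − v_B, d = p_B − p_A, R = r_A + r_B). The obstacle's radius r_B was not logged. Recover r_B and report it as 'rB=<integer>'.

m = 1299
d = (7, 11);  v_rel = (2, 3),  |v_rel|² = 13
v_rel×d = (2)·(11) − (3)·(7) = 1
since m = R²·13 − 1²:  R² = (1 + 1299) / 13 = 100
R = √100 = 10  ⇒  r_B = 10 − 4 = 6

rB=6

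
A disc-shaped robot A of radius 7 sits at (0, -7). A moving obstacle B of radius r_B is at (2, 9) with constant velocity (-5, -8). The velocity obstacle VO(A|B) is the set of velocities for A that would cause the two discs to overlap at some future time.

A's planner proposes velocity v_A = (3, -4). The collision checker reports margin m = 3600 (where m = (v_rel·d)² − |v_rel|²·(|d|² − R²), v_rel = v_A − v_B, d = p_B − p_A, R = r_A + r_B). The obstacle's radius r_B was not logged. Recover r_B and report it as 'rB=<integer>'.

m = 3600
d = (2, 16);  v_rel = (8, 4),  |v_rel|² = 80
v_rel×d = (8)·(16) − (4)·(2) = 120
since m = R²·80 − 120²:  R² = (14400 + 3600) / 80 = 225
R = √225 = 15  ⇒  r_B = 15 − 7 = 8

rB=8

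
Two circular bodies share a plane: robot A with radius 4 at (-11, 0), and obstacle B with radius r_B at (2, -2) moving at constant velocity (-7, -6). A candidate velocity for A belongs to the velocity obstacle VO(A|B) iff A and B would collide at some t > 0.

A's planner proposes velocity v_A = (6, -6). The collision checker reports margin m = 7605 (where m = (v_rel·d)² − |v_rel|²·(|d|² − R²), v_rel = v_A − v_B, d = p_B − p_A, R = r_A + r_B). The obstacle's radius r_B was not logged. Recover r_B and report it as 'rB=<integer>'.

m = 7605
d = (13, -2);  v_rel = (13, 0),  |v_rel|² = 169
v_rel×d = (13)·(-2) − (0)·(13) = -26
since m = R²·169 − (-26)²:  R² = (676 + 7605) / 169 = 49
R = √49 = 7  ⇒  r_B = 7 − 4 = 3

rB=3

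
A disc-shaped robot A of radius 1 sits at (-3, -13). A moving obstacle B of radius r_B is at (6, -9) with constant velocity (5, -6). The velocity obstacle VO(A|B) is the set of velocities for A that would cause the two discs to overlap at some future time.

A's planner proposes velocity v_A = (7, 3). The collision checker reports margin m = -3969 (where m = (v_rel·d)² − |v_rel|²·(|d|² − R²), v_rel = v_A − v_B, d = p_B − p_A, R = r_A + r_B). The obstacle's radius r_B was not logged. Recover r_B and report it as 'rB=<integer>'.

m = -3969
d = (9, 4);  v_rel = (2, 9),  |v_rel|² = 85
v_rel×d = (2)·(4) − (9)·(9) = -73
since m = R²·85 − (-73)²:  R² = (5329 + -3969) / 85 = 16
R = √16 = 4  ⇒  r_B = 4 − 1 = 3

rB=3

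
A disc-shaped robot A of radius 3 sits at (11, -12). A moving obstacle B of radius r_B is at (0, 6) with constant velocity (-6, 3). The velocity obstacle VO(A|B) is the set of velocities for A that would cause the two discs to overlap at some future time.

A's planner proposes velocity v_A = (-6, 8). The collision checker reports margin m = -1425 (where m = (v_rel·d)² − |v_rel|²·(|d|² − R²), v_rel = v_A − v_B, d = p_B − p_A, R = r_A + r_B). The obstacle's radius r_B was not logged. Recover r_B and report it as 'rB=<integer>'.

m = -1425
d = (-11, 18);  v_rel = (0, 5),  |v_rel|² = 25
v_rel×d = (0)·(18) − (5)·(-11) = 55
since m = R²·25 − 55²:  R² = (3025 + -1425) / 25 = 64
R = √64 = 8  ⇒  r_B = 8 − 3 = 5

rB=5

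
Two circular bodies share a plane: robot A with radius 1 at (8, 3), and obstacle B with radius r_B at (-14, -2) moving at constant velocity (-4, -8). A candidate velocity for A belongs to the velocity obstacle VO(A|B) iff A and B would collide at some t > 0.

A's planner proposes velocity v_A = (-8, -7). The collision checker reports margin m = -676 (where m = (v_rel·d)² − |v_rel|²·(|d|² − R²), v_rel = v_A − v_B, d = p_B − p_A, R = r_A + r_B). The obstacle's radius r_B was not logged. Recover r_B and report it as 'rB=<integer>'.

m = -676
d = (-22, -5);  v_rel = (-4, 1),  |v_rel|² = 17
v_rel×d = (-4)·(-5) − (1)·(-22) = 42
since m = R²·17 − 42²:  R² = (1764 + -676) / 17 = 64
R = √64 = 8  ⇒  r_B = 8 − 1 = 7

rB=7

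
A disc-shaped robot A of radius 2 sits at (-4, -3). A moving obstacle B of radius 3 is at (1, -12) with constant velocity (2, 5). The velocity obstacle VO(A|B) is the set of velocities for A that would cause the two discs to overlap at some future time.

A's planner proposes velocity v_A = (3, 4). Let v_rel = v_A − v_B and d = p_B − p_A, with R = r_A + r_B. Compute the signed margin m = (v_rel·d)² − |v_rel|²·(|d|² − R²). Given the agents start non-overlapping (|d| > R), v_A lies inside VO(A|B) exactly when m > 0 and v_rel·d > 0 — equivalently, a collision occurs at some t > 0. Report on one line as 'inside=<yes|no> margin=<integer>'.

d = (5, -9),  |d|² = 106;  R = 2+3 = 5,  c = 106−5² = 81
v_rel = (1, -1),  |v_rel|² = 2;  v_rel·d = (1)·(5) + (-1)·(-9) = 14
2·t² − 28·t + 81 = 0  ⇒  m = 14² − 2·81 = 34
m = 34 > 0,  v_rel·d = 14 > 0  ⇒  inside

inside=yes margin=34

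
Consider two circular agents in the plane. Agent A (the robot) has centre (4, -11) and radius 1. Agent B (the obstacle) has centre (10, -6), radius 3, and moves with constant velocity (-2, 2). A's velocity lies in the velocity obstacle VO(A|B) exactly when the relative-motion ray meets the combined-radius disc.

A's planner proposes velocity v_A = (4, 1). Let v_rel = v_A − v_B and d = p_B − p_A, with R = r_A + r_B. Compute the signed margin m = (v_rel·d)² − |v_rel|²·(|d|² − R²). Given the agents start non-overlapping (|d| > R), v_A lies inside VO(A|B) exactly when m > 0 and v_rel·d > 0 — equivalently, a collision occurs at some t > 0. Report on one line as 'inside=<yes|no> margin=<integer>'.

d = (6, 5),  |d|² = 61;  R = 1+3 = 4,  c = 61−4² = 45
v_rel = (6, -1),  |v_rel|² = 37;  v_rel·d = (6)·(6) + (-1)·(5) = 31
37·t² − 62·t + 45 = 0  ⇒  m = 31² − 37·45 = -704
m = -704 < 0,  v_rel·d = 31 > 0  ⇒  outside

inside=no margin=-704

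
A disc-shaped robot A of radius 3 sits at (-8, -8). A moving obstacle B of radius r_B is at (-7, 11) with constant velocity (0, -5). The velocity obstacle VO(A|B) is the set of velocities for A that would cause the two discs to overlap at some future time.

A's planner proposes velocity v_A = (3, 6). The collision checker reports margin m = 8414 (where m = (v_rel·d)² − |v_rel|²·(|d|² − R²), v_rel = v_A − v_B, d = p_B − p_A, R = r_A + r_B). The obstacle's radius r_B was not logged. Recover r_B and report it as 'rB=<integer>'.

m = 8414
d = (1, 19);  v_rel = (3, 11),  |v_rel|² = 130
v_rel×d = (3)·(19) − (11)·(1) = 46
since m = R²·130 − 46²:  R² = (2116 + 8414) / 130 = 81
R = √81 = 9  ⇒  r_B = 9 − 3 = 6

rB=6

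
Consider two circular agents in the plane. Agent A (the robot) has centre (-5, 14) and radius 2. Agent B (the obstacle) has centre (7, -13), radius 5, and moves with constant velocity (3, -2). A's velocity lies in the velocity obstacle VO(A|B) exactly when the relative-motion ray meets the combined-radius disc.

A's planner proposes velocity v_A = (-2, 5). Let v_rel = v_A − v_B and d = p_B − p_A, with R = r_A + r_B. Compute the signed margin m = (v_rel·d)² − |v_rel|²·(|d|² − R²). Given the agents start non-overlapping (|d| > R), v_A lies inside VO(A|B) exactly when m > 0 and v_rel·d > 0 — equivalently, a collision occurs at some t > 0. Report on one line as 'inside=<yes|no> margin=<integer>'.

d = (12, -27),  |d|² = 873;  R = 2+5 = 7,  c = 873−7² = 824
v_rel = (-5, 7),  |v_rel|² = 74;  v_rel·d = (-5)·(12) + (7)·(-27) = -249
74·t² + 498·t + 824 = 0  ⇒  m = (-249)² − 74·824 = 1025
m = 1025 > 0,  v_rel·d = -249 < 0  ⇒  outside

inside=no margin=1025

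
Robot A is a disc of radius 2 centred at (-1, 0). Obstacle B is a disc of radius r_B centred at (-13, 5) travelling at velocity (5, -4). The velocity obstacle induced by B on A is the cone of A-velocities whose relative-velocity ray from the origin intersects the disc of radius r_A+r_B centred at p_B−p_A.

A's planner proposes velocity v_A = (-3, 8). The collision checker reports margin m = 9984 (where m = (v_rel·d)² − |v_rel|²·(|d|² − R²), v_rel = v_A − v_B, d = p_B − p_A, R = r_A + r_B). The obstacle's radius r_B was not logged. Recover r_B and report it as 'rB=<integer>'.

m = 9984
d = (-12, 5);  v_rel = (-8, 12),  |v_rel|² = 208
v_rel×d = (-8)·(5) − (12)·(-12) = 104
since m = R²·208 − 104²:  R² = (10816 + 9984) / 208 = 100
R = √100 = 10  ⇒  r_B = 10 − 2 = 8

rB=8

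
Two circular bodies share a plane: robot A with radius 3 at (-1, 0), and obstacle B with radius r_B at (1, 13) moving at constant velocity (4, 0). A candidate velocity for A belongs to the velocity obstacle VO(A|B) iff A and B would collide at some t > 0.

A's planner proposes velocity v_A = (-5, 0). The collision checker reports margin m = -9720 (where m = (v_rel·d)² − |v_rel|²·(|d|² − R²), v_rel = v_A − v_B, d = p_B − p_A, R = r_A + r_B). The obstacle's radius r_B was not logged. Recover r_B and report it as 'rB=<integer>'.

m = -9720
d = (2, 13);  v_rel = (-9, 0),  |v_rel|² = 81
v_rel×d = (-9)·(13) − (0)·(2) = -117
since m = R²·81 − (-117)²:  R² = (13689 + -9720) / 81 = 49
R = √49 = 7  ⇒  r_B = 7 − 3 = 4

rB=4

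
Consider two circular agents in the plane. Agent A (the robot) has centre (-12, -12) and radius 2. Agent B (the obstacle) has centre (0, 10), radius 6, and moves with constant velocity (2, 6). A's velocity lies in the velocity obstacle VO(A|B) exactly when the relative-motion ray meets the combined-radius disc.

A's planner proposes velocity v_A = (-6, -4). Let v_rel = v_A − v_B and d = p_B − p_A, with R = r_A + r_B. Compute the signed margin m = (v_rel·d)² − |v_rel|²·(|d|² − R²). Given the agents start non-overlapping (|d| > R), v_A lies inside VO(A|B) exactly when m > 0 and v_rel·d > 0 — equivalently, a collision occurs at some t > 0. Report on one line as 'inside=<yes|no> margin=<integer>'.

d = (12, 22),  |d|² = 628;  R = 2+6 = 8,  c = 628−8² = 564
v_rel = (-8, -10),  |v_rel|² = 164;  v_rel·d = (-8)·(12) + (-10)·(22) = -316
164·t² + 632·t + 564 = 0  ⇒  m = (-316)² − 164·564 = 7360
m = 7360 > 0,  v_rel·d = -316 < 0  ⇒  outside

inside=no margin=7360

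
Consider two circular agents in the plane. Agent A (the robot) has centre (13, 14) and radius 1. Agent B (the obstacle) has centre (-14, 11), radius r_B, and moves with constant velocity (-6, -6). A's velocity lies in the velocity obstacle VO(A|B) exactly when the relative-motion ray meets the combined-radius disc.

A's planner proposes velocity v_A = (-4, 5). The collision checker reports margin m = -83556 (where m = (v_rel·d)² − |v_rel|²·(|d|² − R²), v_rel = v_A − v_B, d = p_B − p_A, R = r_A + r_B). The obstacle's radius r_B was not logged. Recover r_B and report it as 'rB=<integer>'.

m = -83556
d = (-27, -3);  v_rel = (2, 11),  |v_rel|² = 125
v_rel×d = (2)·(-3) − (11)·(-27) = 291
since m = R²·125 − 291²:  R² = (84681 + -83556) / 125 = 9
R = √9 = 3  ⇒  r_B = 3 − 1 = 2

rB=2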